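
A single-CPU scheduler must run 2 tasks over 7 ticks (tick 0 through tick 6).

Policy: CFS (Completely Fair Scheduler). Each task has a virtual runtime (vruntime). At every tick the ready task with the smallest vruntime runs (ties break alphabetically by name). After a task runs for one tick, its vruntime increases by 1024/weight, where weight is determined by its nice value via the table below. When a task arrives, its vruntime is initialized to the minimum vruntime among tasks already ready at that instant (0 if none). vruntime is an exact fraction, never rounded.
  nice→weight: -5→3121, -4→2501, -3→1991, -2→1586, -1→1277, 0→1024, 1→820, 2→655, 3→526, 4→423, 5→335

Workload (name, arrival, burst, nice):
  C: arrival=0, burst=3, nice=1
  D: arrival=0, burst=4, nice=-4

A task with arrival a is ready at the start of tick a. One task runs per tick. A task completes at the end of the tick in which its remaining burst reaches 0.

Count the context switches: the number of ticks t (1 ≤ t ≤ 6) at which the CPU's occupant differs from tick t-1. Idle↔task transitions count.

t=0: vr[C=0 D=0] → run C
t=1: vr[C=256/205 D=0] → run D
t=2: vr[C=256/205 D=1024/2501] → run D
t=3: vr[C=256/205 D=2048/2501] → run D
t=4: vr[C=256/205 D=3072/2501] → run D
t=5: vr[C=256/205] → run C
t=6: vr[C=512/205] → run C

context switches = 2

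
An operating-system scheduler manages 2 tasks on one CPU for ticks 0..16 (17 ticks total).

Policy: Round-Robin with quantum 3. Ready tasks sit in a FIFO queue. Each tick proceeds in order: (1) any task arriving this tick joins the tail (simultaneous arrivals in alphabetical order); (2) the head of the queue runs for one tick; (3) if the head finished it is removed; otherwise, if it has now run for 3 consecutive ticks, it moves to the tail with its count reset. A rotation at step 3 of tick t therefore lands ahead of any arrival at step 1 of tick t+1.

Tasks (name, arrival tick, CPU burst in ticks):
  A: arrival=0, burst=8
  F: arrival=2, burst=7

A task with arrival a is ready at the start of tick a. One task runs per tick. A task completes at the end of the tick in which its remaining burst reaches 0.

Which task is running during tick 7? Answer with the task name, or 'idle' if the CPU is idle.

t=0: queue=[A] q_used=0 → run A
t=1: queue=[A] q_used=1 → run A
t=2: queue=[A,F] q_used=2 → run A
t=3: queue=[F,A] q_used=0 → run F
t=4: queue=[F,A] q_used=1 → run F
t=5: queue=[F,A] q_used=2 → run F
t=6: queue=[A,F] q_used=0 → run A
t=7: queue=[A,F] q_used=1 → run A
t=8: queue=[A,F] q_used=2 → run A
t=9: queue=[F,A] q_used=0 → run F
t=10: queue=[F,A] q_used=1 → run F
t=11: queue=[F,A] q_used=2 → run F
t=12: queue=[A,F] q_used=0 → run A
t=13: queue=[A,F] q_used=1 → run A
t=14: queue=[F] q_used=0 → run F
t=15: (idle)
t=16: (idle)

running at tick 7 = A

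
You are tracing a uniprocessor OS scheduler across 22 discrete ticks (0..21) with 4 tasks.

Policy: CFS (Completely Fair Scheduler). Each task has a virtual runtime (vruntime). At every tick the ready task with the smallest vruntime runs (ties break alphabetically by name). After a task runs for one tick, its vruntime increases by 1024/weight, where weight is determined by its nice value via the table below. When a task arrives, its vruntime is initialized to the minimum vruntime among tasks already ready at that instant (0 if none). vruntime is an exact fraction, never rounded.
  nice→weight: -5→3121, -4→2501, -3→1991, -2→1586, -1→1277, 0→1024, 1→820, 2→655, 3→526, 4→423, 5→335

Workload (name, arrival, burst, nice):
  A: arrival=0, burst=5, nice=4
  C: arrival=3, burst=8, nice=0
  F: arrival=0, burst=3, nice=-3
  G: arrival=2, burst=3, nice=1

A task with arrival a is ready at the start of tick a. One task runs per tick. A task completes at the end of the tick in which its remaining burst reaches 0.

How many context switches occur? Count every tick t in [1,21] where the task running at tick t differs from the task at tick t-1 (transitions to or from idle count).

context switches = 16

t=0: vr[A=0 F=0] → run A
t=1: vr[A=1024/423 F=0] → run F
t=2: vr[A=1024/423 F=1024/1991 G=1024/1991] → run F
t=3: vr[A=1024/423 C=1024/1991 F=2048/1991 G=1024/1991] → run C
t=4: vr[A=1024/423 C=3015/1991 F=2048/1991 G=1024/1991] → run G
t=5: vr[A=1024/423 C=3015/1991 F=2048/1991 G=719616/408155] → run F
t=6: vr[A=1024/423 C=3015/1991 G=719616/408155] → run C
t=7: vr[A=1024/423 C=5006/1991 G=719616/408155] → run G
t=8: vr[A=1024/423 C=5006/1991 G=1229312/408155] → run A
t=9: vr[A=2048/423 C=5006/1991 G=1229312/408155] → run C
t=10: vr[A=2048/423 C=6997/1991 G=1229312/408155] → run G
t=11: vr[A=2048/423 C=6997/1991] → run C
t=12: vr[A=2048/423 C=8988/1991] → run C
t=13: vr[A=2048/423 C=10979/1991] → run A
t=14: vr[A=1024/141 C=10979/1991] → run C
t=15: vr[A=1024/141 C=12970/1991] → run C
t=16: vr[A=1024/141 C=14961/1991] → run A
t=17: vr[A=4096/423 C=14961/1991] → run C
t=18: vr[A=4096/423] → run A
t=19: (idle)
t=20: (idle)
t=21: (idle)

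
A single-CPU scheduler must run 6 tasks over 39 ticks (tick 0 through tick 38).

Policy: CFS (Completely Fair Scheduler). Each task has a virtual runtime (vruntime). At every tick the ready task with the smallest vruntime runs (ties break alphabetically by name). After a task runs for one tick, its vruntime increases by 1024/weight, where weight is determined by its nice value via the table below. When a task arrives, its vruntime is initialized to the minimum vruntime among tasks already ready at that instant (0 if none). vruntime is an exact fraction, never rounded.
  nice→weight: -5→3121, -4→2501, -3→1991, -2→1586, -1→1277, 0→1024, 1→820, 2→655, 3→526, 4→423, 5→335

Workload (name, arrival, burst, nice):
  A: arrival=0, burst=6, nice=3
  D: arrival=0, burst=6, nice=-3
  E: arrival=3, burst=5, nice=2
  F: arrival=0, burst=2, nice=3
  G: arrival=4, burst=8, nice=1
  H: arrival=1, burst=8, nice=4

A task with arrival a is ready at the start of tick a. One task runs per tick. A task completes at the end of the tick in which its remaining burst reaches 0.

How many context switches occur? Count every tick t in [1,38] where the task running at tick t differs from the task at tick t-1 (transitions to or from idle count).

t=0: vr[A=0 D=0 F=0] → run A
t=1: vr[A=512/263 D=0 F=0 H=0] → run D
t=2: vr[A=512/263 D=1024/1991 F=0 H=0] → run F
t=3: vr[A=512/263 D=1024/1991 E=0 F=512/263 H=0] → run E
t=4: vr[A=512/263 D=1024/1991 E=1024/655 F=512/263 G=0 H=0] → run G
t=5: vr[A=512/263 D=1024/1991 E=1024/655 F=512/263 G=256/205 H=0] → run H
t=6: vr[A=512/263 D=1024/1991 E=1024/655 F=512/263 G=256/205 H=1024/423] → run D
t=7: vr[A=512/263 D=2048/1991 E=1024/655 F=512/263 G=256/205 H=1024/423] → run D
t=8: vr[A=512/263 D=3072/1991 E=1024/655 F=512/263 G=256/205 H=1024/423] → run G
t=9: vr[A=512/263 D=3072/1991 E=1024/655 F=512/263 G=512/205 H=1024/423] → run D
t=10: vr[A=512/263 D=4096/1991 E=1024/655 F=512/263 G=512/205 H=1024/423] → run E
t=11: vr[A=512/263 D=4096/1991 E=2048/655 F=512/263 G=512/205 H=1024/423] → run A
t=12: vr[A=1024/263 D=4096/1991 E=2048/655 F=512/263 G=512/205 H=1024/423] → run F
t=13: vr[A=1024/263 D=4096/1991 E=2048/655 G=512/205 H=1024/423] → run D
t=14: vr[A=1024/263 D=5120/1991 E=2048/655 G=512/205 H=1024/423] → run H
t=15: vr[A=1024/263 D=5120/1991 E=2048/655 G=512/205 H=2048/423] → run G
t=16: vr[A=1024/263 D=5120/1991 E=2048/655 G=768/205 H=2048/423] → run D
t=17: vr[A=1024/263 E=2048/655 G=768/205 H=2048/423] → run E
t=18: vr[A=1024/263 E=3072/655 G=768/205 H=2048/423] → run G
t=19: vr[A=1024/263 E=3072/655 G=1024/205 H=2048/423] → run A
t=20: vr[A=1536/263 E=3072/655 G=1024/205 H=2048/423] → run E
t=21: vr[A=1536/263 E=4096/655 G=1024/205 H=2048/423] → run H
t=22: vr[A=1536/263 E=4096/655 G=1024/205 H=1024/141] → run G
t=23: vr[A=1536/263 E=4096/655 G=256/41 H=1024/141] → run A
t=24: vr[A=2048/263 E=4096/655 G=256/41 H=1024/141] → run G
t=25: vr[A=2048/263 E=4096/655 G=1536/205 H=1024/141] → run E
t=26: vr[A=2048/263 G=1536/205 H=1024/141] → run H
t=27: vr[A=2048/263 G=1536/205 H=4096/423] → run G
t=28: vr[A=2048/263 G=1792/205 H=4096/423] → run A
t=29: vr[A=2560/263 G=1792/205 H=4096/423] → run G
t=30: vr[A=2560/263 H=4096/423] → run H
t=31: vr[A=2560/263 H=5120/423] → run A
t=32: vr[H=5120/423] → run H
t=33: vr[H=2048/141] → run H
t=34: vr[H=7168/423] → run H
t=35: (idle)
t=36: (idle)
t=37: (idle)
t=38: (idle)

context switches = 32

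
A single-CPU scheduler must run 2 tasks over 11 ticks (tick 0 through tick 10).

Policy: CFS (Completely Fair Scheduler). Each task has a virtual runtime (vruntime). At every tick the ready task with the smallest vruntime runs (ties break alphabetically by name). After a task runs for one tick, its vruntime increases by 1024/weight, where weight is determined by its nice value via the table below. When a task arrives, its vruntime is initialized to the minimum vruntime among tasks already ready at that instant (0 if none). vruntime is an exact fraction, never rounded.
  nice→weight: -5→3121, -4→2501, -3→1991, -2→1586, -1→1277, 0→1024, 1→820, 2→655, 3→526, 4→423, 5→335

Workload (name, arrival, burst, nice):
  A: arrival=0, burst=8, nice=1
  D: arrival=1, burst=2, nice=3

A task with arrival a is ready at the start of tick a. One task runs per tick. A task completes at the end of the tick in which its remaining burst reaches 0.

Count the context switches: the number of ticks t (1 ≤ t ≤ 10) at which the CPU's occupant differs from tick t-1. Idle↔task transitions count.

t=0: vr[A=0] → run A
t=1: vr[A=256/205 D=256/205] → run A
t=2: vr[A=512/205 D=256/205] → run D
t=3: vr[A=512/205 D=172288/53915] → run A
t=4: vr[A=768/205 D=172288/53915] → run D
t=5: vr[A=768/205] → run A
t=6: vr[A=1024/205] → run A
t=7: vr[A=256/41] → run A
t=8: vr[A=1536/205] → run A
t=9: vr[A=1792/205] → run A
t=10: (idle)

context switches = 5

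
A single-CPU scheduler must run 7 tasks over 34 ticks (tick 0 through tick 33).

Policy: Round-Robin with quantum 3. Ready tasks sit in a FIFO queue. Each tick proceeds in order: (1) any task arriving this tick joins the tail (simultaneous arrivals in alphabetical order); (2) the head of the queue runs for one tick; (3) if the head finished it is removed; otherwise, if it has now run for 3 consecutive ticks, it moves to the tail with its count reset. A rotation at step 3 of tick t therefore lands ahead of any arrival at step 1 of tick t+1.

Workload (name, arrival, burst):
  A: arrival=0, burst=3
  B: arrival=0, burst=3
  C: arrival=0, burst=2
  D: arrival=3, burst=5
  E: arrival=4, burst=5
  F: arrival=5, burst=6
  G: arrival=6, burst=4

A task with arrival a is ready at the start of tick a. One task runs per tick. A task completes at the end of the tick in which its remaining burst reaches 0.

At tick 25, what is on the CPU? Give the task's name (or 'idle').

t=0: queue=[A,B,C] q_used=0 → run A
t=1: queue=[A,B,C] q_used=1 → run A
t=2: queue=[A,B,C] q_used=2 → run A
t=3: queue=[B,C,D] q_used=0 → run B
t=4: queue=[B,C,D,E] q_used=1 → run B
t=5: queue=[B,C,D,E,F] q_used=2 → run B
t=6: queue=[C,D,E,F,G] q_used=0 → run C
t=7: queue=[C,D,E,F,G] q_used=1 → run C
t=8: queue=[D,E,F,G] q_used=0 → run D
t=9: queue=[D,E,F,G] q_used=1 → run D
t=10: queue=[D,E,F,G] q_used=2 → run D
t=11: queue=[E,F,G,D] q_used=0 → run E
t=12: queue=[E,F,G,D] q_used=1 → run E
t=13: queue=[E,F,G,D] q_used=2 → run E
t=14: queue=[F,G,D,E] q_used=0 → run F
t=15: queue=[F,G,D,E] q_used=1 → run F
t=16: queue=[F,G,D,E] q_used=2 → run F
t=17: queue=[G,D,E,F] q_used=0 → run G
t=18: queue=[G,D,E,F] q_used=1 → run G
t=19: queue=[G,D,E,F] q_used=2 → run G
t=20: queue=[D,E,F,G] q_used=0 → run D
t=21: queue=[D,E,F,G] q_used=1 → run D
t=22: queue=[E,F,G] q_used=0 → run E
t=23: queue=[E,F,G] q_used=1 → run E
t=24: queue=[F,G] q_used=0 → run F
t=25: queue=[F,G] q_used=1 → run F
t=26: queue=[F,G] q_used=2 → run F
t=27: queue=[G] q_used=0 → run G
t=28: (idle)
t=29: (idle)
t=30: (idle)
t=31: (idle)
t=32: (idle)
t=33: (idle)

running at tick 25 = F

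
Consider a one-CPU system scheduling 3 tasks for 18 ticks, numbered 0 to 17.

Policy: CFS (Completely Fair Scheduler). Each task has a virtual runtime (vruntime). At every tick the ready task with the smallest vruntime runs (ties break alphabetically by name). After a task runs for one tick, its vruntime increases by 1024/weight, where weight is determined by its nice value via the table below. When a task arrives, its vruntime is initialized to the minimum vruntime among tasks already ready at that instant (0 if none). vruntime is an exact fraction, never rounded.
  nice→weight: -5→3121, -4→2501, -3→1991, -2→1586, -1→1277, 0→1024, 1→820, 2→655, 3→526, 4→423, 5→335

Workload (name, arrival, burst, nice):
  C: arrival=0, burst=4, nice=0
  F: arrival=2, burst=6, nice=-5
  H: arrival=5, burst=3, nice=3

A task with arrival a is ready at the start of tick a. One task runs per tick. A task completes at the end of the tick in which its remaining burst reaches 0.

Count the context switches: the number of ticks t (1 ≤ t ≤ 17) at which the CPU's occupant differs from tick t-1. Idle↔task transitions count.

t=0: vr[C=0] → run C
t=1: vr[C=1] → run C
t=2: vr[C=2 F=2] → run C
t=3: vr[C=3 F=2] → run F
t=4: vr[C=3 F=7266/3121] → run F
t=5: vr[C=3 F=8290/3121 H=8290/3121] → run F
t=6: vr[C=3 F=9314/3121 H=8290/3121] → run H
t=7: vr[C=3 F=9314/3121 H=3778222/820823] → run F
t=8: vr[C=3 F=10338/3121 H=3778222/820823] → run C
t=9: vr[F=10338/3121 H=3778222/820823] → run F
t=10: vr[F=11362/3121 H=3778222/820823] → run F
t=11: vr[H=3778222/820823] → run H
t=12: vr[H=5376174/820823] → run H
t=13: (idle)
t=14: (idle)
t=15: (idle)
t=16: (idle)
t=17: (idle)

context switches = 7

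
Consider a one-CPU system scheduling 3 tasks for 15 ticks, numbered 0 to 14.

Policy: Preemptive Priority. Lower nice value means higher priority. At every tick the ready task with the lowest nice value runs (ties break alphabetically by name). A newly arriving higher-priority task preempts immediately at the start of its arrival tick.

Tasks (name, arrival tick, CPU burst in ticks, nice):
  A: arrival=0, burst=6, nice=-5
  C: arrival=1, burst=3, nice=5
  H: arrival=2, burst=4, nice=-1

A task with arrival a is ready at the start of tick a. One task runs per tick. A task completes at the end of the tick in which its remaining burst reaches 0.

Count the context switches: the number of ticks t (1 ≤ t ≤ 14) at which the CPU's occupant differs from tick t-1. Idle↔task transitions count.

context switches = 3

t=0: ready={A} → run A
t=1: ready={A,C} → run A
t=2: ready={A,C,H} → run A
t=3: ready={A,C,H} → run A
t=4: ready={A,C,H} → run A
t=5: ready={A,C,H} → run A
t=6: ready={C,H} → run H
t=7: ready={C,H} → run H
t=8: ready={C,H} → run H
t=9: ready={C,H} → run H
t=10: ready={C} → run C
t=11: ready={C} → run C
t=12: ready={C} → run C
t=13: (idle)
t=14: (idle)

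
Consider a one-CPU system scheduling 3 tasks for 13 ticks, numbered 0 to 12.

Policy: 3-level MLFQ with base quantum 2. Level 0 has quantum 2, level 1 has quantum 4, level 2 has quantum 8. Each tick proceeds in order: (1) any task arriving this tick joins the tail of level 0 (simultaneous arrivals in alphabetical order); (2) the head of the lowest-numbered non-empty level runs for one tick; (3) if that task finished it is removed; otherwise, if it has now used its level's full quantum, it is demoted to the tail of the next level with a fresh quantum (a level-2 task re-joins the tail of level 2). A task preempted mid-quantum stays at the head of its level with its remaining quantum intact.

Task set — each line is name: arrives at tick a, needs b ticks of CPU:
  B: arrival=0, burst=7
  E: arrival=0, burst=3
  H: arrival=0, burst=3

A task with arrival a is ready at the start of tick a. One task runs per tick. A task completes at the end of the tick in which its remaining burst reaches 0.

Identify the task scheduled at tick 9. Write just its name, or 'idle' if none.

running at tick 9 = B

t=0: L0/L1/L2 = BEH/-/- → run B
t=1: L0/L1/L2 = BEH/-/- → run B
t=2: L0/L1/L2 = EH/B/- → run E
t=3: L0/L1/L2 = EH/B/- → run E
t=4: L0/L1/L2 = H/BE/- → run H
t=5: L0/L1/L2 = H/BE/- → run H
t=6: L0/L1/L2 = -/BEH/- → run B
t=7: L0/L1/L2 = -/BEH/- → run B
t=8: L0/L1/L2 = -/BEH/- → run B
t=9: L0/L1/L2 = -/BEH/- → run B
t=10: L0/L1/L2 = -/EH/B → run E
t=11: L0/L1/L2 = -/H/B → run H
t=12: L0/L1/L2 = -/-/B → run B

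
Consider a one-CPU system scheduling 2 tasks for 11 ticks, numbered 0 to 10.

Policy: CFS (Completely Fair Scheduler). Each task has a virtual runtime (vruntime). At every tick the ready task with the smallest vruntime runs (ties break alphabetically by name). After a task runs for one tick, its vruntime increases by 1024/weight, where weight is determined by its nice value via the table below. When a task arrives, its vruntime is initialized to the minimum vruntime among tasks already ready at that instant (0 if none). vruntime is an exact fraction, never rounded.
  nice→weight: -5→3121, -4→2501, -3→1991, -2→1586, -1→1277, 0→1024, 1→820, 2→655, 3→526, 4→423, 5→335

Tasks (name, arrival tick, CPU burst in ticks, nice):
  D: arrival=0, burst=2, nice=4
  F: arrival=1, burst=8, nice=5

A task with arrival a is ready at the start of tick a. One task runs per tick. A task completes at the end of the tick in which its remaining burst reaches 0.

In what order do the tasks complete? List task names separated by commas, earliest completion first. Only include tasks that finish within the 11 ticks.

t=0: vr[D=0] → run D
t=1: vr[D=1024/423 F=1024/423] → run D
t=2: vr[F=1024/423] → run F
t=3: vr[F=776192/141705] → run F
t=4: vr[F=1209344/141705] → run F
t=5: vr[F=1642496/141705] → run F
t=6: vr[F=2075648/141705] → run F
t=7: vr[F=501760/28341] → run F
t=8: vr[F=2941952/141705] → run F
t=9: vr[F=3375104/141705] → run F
t=10: (idle)

completion order = D, F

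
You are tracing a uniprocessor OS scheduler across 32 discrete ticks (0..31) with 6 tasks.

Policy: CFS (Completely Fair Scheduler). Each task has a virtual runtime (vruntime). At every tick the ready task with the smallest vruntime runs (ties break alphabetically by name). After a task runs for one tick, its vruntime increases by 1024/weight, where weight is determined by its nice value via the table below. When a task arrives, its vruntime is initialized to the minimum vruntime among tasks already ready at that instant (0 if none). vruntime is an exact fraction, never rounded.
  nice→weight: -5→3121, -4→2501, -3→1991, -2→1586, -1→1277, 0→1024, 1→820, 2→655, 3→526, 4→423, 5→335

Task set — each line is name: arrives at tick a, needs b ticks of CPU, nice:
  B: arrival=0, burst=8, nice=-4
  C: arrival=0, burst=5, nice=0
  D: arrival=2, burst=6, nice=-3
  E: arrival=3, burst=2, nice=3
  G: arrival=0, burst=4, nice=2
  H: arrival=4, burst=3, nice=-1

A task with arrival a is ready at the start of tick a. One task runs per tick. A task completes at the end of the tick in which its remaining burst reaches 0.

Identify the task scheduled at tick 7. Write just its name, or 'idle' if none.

running at tick 7 = D

t=0: vr[B=0 C=0 G=0] → run B
t=1: vr[B=1024/2501 C=0 G=0] → run C
t=2: vr[B=1024/2501 C=1 D=0 G=0] → run D
t=3: vr[B=1024/2501 C=1 D=1024/1991 E=0 G=0] → run E
t=4: vr[B=1024/2501 C=1 D=1024/1991 E=512/263 G=0 H=0] → run G
t=5: vr[B=1024/2501 C=1 D=1024/1991 E=512/263 G=1024/655 H=0] → run H
t=6: vr[B=1024/2501 C=1 D=1024/1991 E=512/263 G=1024/655 H=1024/1277] → run B
t=7: vr[B=2048/2501 C=1 D=1024/1991 E=512/263 G=1024/655 H=1024/1277] → run D
t=8: vr[B=2048/2501 C=1 D=2048/1991 E=512/263 G=1024/655 H=1024/1277] → run H
t=9: vr[B=2048/2501 C=1 D=2048/1991 E=512/263 G=1024/655 H=2048/1277] → run B
t=10: vr[B=3072/2501 C=1 D=2048/1991 E=512/263 G=1024/655 H=2048/1277] → run C
t=11: vr[B=3072/2501 C=2 D=2048/1991 E=512/263 G=1024/655 H=2048/1277] → run D
t=12: vr[B=3072/2501 C=2 D=3072/1991 E=512/263 G=1024/655 H=2048/1277] → run B
t=13: vr[B=4096/2501 C=2 D=3072/1991 E=512/263 G=1024/655 H=2048/1277] → run D
t=14: vr[B=4096/2501 C=2 D=4096/1991 E=512/263 G=1024/655 H=2048/1277] → run G
t=15: vr[B=4096/2501 C=2 D=4096/1991 E=512/263 G=2048/655 H=2048/1277] → run H
t=16: vr[B=4096/2501 C=2 D=4096/1991 E=512/263 G=2048/655] → run B
t=17: vr[B=5120/2501 C=2 D=4096/1991 E=512/263 G=2048/655] → run E
t=18: vr[B=5120/2501 C=2 D=4096/1991 G=2048/655] → run C
t=19: vr[B=5120/2501 C=3 D=4096/1991 G=2048/655] → run B
t=20: vr[B=6144/2501 C=3 D=4096/1991 G=2048/655] → run D
t=21: vr[B=6144/2501 C=3 D=5120/1991 G=2048/655] → run B
t=22: vr[B=7168/2501 C=3 D=5120/1991 G=2048/655] → run D
t=23: vr[B=7168/2501 C=3 G=2048/655] → run B
t=24: vr[C=3 G=2048/655] → run C
t=25: vr[C=4 G=2048/655] → run G
t=26: vr[C=4 G=3072/655] → run C
t=27: vr[G=3072/655] → run G
t=28: (idle)
t=29: (idle)
t=30: (idle)
t=31: (idle)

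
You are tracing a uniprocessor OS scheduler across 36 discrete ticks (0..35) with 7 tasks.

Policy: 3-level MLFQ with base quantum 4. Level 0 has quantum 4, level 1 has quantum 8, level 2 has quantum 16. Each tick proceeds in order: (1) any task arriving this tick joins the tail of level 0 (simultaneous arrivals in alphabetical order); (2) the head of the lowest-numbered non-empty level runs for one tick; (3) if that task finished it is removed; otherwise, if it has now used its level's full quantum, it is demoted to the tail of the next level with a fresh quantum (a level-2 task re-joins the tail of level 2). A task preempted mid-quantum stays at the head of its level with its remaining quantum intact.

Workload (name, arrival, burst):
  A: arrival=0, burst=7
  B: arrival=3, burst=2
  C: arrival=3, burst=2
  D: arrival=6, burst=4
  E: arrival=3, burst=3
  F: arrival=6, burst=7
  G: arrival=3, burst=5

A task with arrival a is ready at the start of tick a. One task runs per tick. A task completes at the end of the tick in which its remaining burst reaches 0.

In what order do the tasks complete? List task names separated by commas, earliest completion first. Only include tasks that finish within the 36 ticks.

t=0: L0/L1/L2 = A/-/- → run A
t=1: L0/L1/L2 = A/-/- → run A
t=2: L0/L1/L2 = A/-/- → run A
t=3: L0/L1/L2 = ABCEG/-/- → run A
t=4: L0/L1/L2 = BCEG/A/- → run B
t=5: L0/L1/L2 = BCEG/A/- → run B
t=6: L0/L1/L2 = CEGDF/A/- → run C
t=7: L0/L1/L2 = CEGDF/A/- → run C
t=8: L0/L1/L2 = EGDF/A/- → run E
t=9: L0/L1/L2 = EGDF/A/- → run E
t=10: L0/L1/L2 = EGDF/A/- → run E
t=11: L0/L1/L2 = GDF/A/- → run G
t=12: L0/L1/L2 = GDF/A/- → run G
t=13: L0/L1/L2 = GDF/A/- → run G
t=14: L0/L1/L2 = GDF/A/- → run G
t=15: L0/L1/L2 = DF/AG/- → run D
t=16: L0/L1/L2 = DF/AG/- → run D
t=17: L0/L1/L2 = DF/AG/- → run D
t=18: L0/L1/L2 = DF/AG/- → run D
t=19: L0/L1/L2 = F/AG/- → run F
t=20: L0/L1/L2 = F/AG/- → run F
t=21: L0/L1/L2 = F/AG/- → run F
t=22: L0/L1/L2 = F/AG/- → run F
t=23: L0/L1/L2 = -/AGF/- → run A
t=24: L0/L1/L2 = -/AGF/- → run A
t=25: L0/L1/L2 = -/AGF/- → run A
t=26: L0/L1/L2 = -/GF/- → run G
t=27: L0/L1/L2 = -/F/- → run F
t=28: L0/L1/L2 = -/F/- → run F
t=29: L0/L1/L2 = -/F/- → run F
t=30: (idle)
t=31: (idle)
t=32: (idle)
t=33: (idle)
t=34: (idle)
t=35: (idle)

completion order = B, C, E, D, A, G, F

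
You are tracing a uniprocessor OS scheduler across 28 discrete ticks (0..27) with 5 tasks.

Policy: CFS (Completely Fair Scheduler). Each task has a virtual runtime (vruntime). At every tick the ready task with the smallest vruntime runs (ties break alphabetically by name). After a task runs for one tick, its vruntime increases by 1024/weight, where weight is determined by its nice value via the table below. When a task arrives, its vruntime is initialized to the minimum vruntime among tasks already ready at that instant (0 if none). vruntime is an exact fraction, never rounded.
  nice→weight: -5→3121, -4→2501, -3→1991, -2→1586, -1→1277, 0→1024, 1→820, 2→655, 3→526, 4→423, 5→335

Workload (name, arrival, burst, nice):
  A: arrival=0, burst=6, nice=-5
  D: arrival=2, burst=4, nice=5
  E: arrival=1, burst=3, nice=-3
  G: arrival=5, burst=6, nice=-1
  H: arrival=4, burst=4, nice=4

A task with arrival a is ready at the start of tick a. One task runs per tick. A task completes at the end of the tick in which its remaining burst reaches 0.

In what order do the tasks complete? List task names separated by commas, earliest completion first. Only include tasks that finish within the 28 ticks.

completion order = E, A, G, H, D

t=0: vr[A=0] → run A
t=1: vr[A=1024/3121 E=1024/3121] → run A
t=2: vr[A=2048/3121 D=1024/3121 E=1024/3121] → run D
t=3: vr[A=2048/3121 D=3538944/1045535 E=1024/3121] → run E
t=4: vr[A=2048/3121 D=3538944/1045535 E=5234688/6213911 H=2048/3121] → run A
t=5: vr[A=3072/3121 D=3538944/1045535 E=5234688/6213911 G=2048/3121 H=2048/3121] → run G
t=6: vr[A=3072/3121 D=3538944/1045535 E=5234688/6213911 G=5811200/3985517 H=2048/3121] → run H
t=7: vr[A=3072/3121 D=3538944/1045535 E=5234688/6213911 G=5811200/3985517 H=4062208/1320183] → run E
t=8: vr[A=3072/3121 D=3538944/1045535 E=8430592/6213911 G=5811200/3985517 H=4062208/1320183] → run A
t=9: vr[A=4096/3121 D=3538944/1045535 E=8430592/6213911 G=5811200/3985517 H=4062208/1320183] → run A
t=10: vr[A=5120/3121 D=3538944/1045535 E=8430592/6213911 G=5811200/3985517 H=4062208/1320183] → run E
t=11: vr[A=5120/3121 D=3538944/1045535 G=5811200/3985517 H=4062208/1320183] → run G
t=12: vr[A=5120/3121 D=3538944/1045535 G=9007104/3985517 H=4062208/1320183] → run A
t=13: vr[D=3538944/1045535 G=9007104/3985517 H=4062208/1320183] → run G
t=14: vr[D=3538944/1045535 G=12203008/3985517 H=4062208/1320183] → run G
t=15: vr[D=3538944/1045535 G=15398912/3985517 H=4062208/1320183] → run H
t=16: vr[D=3538944/1045535 G=15398912/3985517 H=7258112/1320183] → run D
t=17: vr[D=6734848/1045535 G=15398912/3985517 H=7258112/1320183] → run G
t=18: vr[D=6734848/1045535 G=18594816/3985517 H=7258112/1320183] → run G
t=19: vr[D=6734848/1045535 H=7258112/1320183] → run H
t=20: vr[D=6734848/1045535 H=3484672/440061] → run D
t=21: vr[D=9930752/1045535 H=3484672/440061] → run H
t=22: vr[D=9930752/1045535] → run D
t=23: (idle)
t=24: (idle)
t=25: (idle)
t=26: (idle)
t=27: (idle)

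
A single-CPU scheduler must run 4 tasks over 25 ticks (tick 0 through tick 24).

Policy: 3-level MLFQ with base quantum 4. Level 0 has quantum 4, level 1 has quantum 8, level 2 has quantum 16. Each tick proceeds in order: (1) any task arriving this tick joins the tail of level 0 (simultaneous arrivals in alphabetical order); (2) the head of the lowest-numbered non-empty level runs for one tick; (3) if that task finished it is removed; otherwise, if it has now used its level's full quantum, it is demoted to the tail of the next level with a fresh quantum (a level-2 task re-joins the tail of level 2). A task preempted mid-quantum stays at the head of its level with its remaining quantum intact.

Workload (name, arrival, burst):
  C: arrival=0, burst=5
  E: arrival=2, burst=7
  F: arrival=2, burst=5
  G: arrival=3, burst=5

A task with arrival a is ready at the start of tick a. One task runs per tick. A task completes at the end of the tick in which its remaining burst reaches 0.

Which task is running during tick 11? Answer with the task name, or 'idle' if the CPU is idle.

t=0: L0/L1/L2 = C/-/- → run C
t=1: L0/L1/L2 = C/-/- → run C
t=2: L0/L1/L2 = CEF/-/- → run C
t=3: L0/L1/L2 = CEFG/-/- → run C
t=4: L0/L1/L2 = EFG/C/- → run E
t=5: L0/L1/L2 = EFG/C/- → run E
t=6: L0/L1/L2 = EFG/C/- → run E
t=7: L0/L1/L2 = EFG/C/- → run E
t=8: L0/L1/L2 = FG/CE/- → run F
t=9: L0/L1/L2 = FG/CE/- → run F
t=10: L0/L1/L2 = FG/CE/- → run F
t=11: L0/L1/L2 = FG/CE/- → run F
t=12: L0/L1/L2 = G/CEF/- → run G
t=13: L0/L1/L2 = G/CEF/- → run G
t=14: L0/L1/L2 = G/CEF/- → run G
t=15: L0/L1/L2 = G/CEF/- → run G
t=16: L0/L1/L2 = -/CEFG/- → run C
t=17: L0/L1/L2 = -/EFG/- → run E
t=18: L0/L1/L2 = -/EFG/- → run E
t=19: L0/L1/L2 = -/EFG/- → run E
t=20: L0/L1/L2 = -/FG/- → run F
t=21: L0/L1/L2 = -/G/- → run G
t=22: (idle)
t=23: (idle)
t=24: (idle)

running at tick 11 = F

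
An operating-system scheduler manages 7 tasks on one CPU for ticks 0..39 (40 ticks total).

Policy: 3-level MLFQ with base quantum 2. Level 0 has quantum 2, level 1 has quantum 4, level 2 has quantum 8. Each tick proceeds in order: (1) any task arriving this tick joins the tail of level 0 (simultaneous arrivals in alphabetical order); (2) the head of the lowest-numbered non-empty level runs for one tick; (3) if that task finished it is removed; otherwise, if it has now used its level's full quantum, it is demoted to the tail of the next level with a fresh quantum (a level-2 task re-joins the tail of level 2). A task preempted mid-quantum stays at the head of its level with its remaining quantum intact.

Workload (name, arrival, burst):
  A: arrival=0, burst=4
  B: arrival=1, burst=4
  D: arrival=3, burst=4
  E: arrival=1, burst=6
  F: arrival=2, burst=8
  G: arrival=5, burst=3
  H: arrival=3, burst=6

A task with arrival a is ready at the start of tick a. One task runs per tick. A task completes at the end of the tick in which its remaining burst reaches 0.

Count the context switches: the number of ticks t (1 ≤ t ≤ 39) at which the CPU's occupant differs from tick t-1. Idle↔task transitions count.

t=0: L0/L1/L2 = A/-/- → run A
t=1: L0/L1/L2 = ABE/-/- → run A
t=2: L0/L1/L2 = BEF/A/- → run B
t=3: L0/L1/L2 = BEFDH/A/- → run B
t=4: L0/L1/L2 = EFDH/AB/- → run E
t=5: L0/L1/L2 = EFDHG/AB/- → run E
t=6: L0/L1/L2 = FDHG/ABE/- → run F
t=7: L0/L1/L2 = FDHG/ABE/- → run F
t=8: L0/L1/L2 = DHG/ABEF/- → run D
t=9: L0/L1/L2 = DHG/ABEF/- → run D
t=10: L0/L1/L2 = HG/ABEFD/- → run H
t=11: L0/L1/L2 = HG/ABEFD/- → run H
t=12: L0/L1/L2 = G/ABEFDH/- → run G
t=13: L0/L1/L2 = G/ABEFDH/- → run G
t=14: L0/L1/L2 = -/ABEFDHG/- → run A
t=15: L0/L1/L2 = -/ABEFDHG/- → run A
t=16: L0/L1/L2 = -/BEFDHG/- → run B
t=17: L0/L1/L2 = -/BEFDHG/- → run B
t=18: L0/L1/L2 = -/EFDHG/- → run E
t=19: L0/L1/L2 = -/EFDHG/- → run E
t=20: L0/L1/L2 = -/EFDHG/- → run E
t=21: L0/L1/L2 = -/EFDHG/- → run E
t=22: L0/L1/L2 = -/FDHG/- → run F
t=23: L0/L1/L2 = -/FDHG/- → run F
t=24: L0/L1/L2 = -/FDHG/- → run F
t=25: L0/L1/L2 = -/FDHG/- → run F
t=26: L0/L1/L2 = -/DHG/F → run D
t=27: L0/L1/L2 = -/DHG/F → run D
t=28: L0/L1/L2 = -/HG/F → run H
t=29: L0/L1/L2 = -/HG/F → run H
t=30: L0/L1/L2 = -/HG/F → run H
t=31: L0/L1/L2 = -/HG/F → run H
t=32: L0/L1/L2 = -/G/F → run G
t=33: L0/L1/L2 = -/-/F → run F
t=34: L0/L1/L2 = -/-/F → run F
t=35: (idle)
t=36: (idle)
t=37: (idle)
t=38: (idle)
t=39: (idle)

context switches = 15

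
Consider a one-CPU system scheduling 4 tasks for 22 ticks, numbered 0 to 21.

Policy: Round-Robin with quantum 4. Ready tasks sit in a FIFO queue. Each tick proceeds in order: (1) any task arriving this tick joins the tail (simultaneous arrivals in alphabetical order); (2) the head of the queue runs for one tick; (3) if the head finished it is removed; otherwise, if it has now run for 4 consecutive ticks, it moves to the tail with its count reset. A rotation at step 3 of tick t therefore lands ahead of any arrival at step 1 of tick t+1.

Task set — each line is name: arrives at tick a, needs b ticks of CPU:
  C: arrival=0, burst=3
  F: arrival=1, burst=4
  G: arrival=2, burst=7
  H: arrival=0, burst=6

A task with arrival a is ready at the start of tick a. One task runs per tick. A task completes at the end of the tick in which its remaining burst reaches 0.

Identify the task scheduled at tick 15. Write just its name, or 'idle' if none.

running at tick 15 = H

t=0: queue=[C,H] q_used=0 → run C
t=1: queue=[C,H,F] q_used=1 → run C
t=2: queue=[C,H,F,G] q_used=2 → run C
t=3: queue=[H,F,G] q_used=0 → run H
t=4: queue=[H,F,G] q_used=1 → run H
t=5: queue=[H,F,G] q_used=2 → run H
t=6: queue=[H,F,G] q_used=3 → run H
t=7: queue=[F,G,H] q_used=0 → run F
t=8: queue=[F,G,H] q_used=1 → run F
t=9: queue=[F,G,H] q_used=2 → run F
t=10: queue=[F,G,H] q_used=3 → run F
t=11: queue=[G,H] q_used=0 → run G
t=12: queue=[G,H] q_used=1 → run G
t=13: queue=[G,H] q_used=2 → run G
t=14: queue=[G,H] q_used=3 → run G
t=15: queue=[H,G] q_used=0 → run H
t=16: queue=[H,G] q_used=1 → run H
t=17: queue=[G] q_used=0 → run G
t=18: queue=[G] q_used=1 → run G
t=19: queue=[G] q_used=2 → run G
t=20: (idle)
t=21: (idle)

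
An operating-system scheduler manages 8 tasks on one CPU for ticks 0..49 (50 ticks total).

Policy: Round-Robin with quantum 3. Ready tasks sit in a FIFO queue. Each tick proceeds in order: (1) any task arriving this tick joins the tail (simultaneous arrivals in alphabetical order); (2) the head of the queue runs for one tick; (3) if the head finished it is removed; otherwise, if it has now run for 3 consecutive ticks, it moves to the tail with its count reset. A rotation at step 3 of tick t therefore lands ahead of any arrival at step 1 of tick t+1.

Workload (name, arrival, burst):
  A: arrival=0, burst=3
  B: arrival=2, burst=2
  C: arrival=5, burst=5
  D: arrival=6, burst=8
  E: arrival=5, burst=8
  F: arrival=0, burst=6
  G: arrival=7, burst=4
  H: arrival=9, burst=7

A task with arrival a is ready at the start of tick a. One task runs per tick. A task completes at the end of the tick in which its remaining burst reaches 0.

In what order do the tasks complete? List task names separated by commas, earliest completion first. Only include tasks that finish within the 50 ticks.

completion order = A, B, F, C, G, E, D, H

t=0: queue=[A,F] q_used=0 → run A
t=1: queue=[A,F] q_used=1 → run A
t=2: queue=[A,F,B] q_used=2 → run A
t=3: queue=[F,B] q_used=0 → run F
t=4: queue=[F,B] q_used=1 → run F
t=5: queue=[F,B,C,E] q_used=2 → run F
t=6: queue=[B,C,E,F,D] q_used=0 → run B
t=7: queue=[B,C,E,F,D,G] q_used=1 → run B
t=8: queue=[C,E,F,D,G] q_used=0 → run C
t=9: queue=[C,E,F,D,G,H] q_used=1 → run C
t=10: queue=[C,E,F,D,G,H] q_used=2 → run C
t=11: queue=[E,F,D,G,H,C] q_used=0 → run E
t=12: queue=[E,F,D,G,H,C] q_used=1 → run E
t=13: queue=[E,F,D,G,H,C] q_used=2 → run E
t=14: queue=[F,D,G,H,C,E] q_used=0 → run F
t=15: queue=[F,D,G,H,C,E] q_used=1 → run F
t=16: queue=[F,D,G,H,C,E] q_used=2 → run F
t=17: queue=[D,G,H,C,E] q_used=0 → run D
t=18: queue=[D,G,H,C,E] q_used=1 → run D
t=19: queue=[D,G,H,C,E] q_used=2 → run D
t=20: queue=[G,H,C,E,D] q_used=0 → run G
t=21: queue=[G,H,C,E,D] q_used=1 → run G
t=22: queue=[G,H,C,E,D] q_used=2 → run G
t=23: queue=[H,C,E,D,G] q_used=0 → run H
t=24: queue=[H,C,E,D,G] q_used=1 → run H
t=25: queue=[H,C,E,D,G] q_used=2 → run H
t=26: queue=[C,E,D,G,H] q_used=0 → run C
t=27: queue=[C,E,D,G,H] q_used=1 → run C
t=28: queue=[E,D,G,H] q_used=0 → run E
t=29: queue=[E,D,G,H] q_used=1 → run E
t=30: queue=[E,D,G,H] q_used=2 → run E
t=31: queue=[D,G,H,E] q_used=0 → run D
t=32: queue=[D,G,H,E] q_used=1 → run D
t=33: queue=[D,G,H,E] q_used=2 → run D
t=34: queue=[G,H,E,D] q_used=0 → run G
t=35: queue=[H,E,D] q_used=0 → run H
t=36: queue=[H,E,D] q_used=1 → run H
t=37: queue=[H,E,D] q_used=2 → run H
t=38: queue=[E,D,H] q_used=0 → run E
t=39: queue=[E,D,H] q_used=1 → run E
t=40: queue=[D,H] q_used=0 → run D
t=41: queue=[D,H] q_used=1 → run D
t=42: queue=[H] q_used=0 → run H
t=43: (idle)
t=44: (idle)
t=45: (idle)
t=46: (idle)
t=47: (idle)
t=48: (idle)
t=49: (idle)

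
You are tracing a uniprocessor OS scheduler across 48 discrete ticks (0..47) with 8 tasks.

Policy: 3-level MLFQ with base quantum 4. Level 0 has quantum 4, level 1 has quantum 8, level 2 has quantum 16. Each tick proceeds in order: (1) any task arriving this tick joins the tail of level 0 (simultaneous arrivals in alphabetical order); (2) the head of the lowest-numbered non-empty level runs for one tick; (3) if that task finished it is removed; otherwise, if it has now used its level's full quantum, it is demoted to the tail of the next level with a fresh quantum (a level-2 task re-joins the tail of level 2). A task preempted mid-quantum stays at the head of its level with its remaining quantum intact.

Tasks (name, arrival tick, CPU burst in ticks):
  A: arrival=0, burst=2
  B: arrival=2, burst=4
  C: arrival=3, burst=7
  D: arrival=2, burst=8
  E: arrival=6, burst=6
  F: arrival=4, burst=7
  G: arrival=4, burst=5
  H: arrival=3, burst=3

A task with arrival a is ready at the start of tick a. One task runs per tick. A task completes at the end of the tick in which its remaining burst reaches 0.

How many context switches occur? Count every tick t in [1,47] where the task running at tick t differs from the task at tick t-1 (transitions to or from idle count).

context switches = 13

t=0: L0/L1/L2 = A/-/- → run A
t=1: L0/L1/L2 = A/-/- → run A
t=2: L0/L1/L2 = BD/-/- → run B
t=3: L0/L1/L2 = BDCH/-/- → run B
t=4: L0/L1/L2 = BDCHFG/-/- → run B
t=5: L0/L1/L2 = BDCHFG/-/- → run B
t=6: L0/L1/L2 = DCHFGE/-/- → run D
t=7: L0/L1/L2 = DCHFGE/-/- → run D
t=8: L0/L1/L2 = DCHFGE/-/- → run D
t=9: L0/L1/L2 = DCHFGE/-/- → run D
t=10: L0/L1/L2 = CHFGE/D/- → run C
t=11: L0/L1/L2 = CHFGE/D/- → run C
t=12: L0/L1/L2 = CHFGE/D/- → run C
t=13: L0/L1/L2 = CHFGE/D/- → run C
t=14: L0/L1/L2 = HFGE/DC/- → run H
t=15: L0/L1/L2 = HFGE/DC/- → run H
t=16: L0/L1/L2 = HFGE/DC/- → run H
t=17: L0/L1/L2 = FGE/DC/- → run F
t=18: L0/L1/L2 = FGE/DC/- → run F
t=19: L0/L1/L2 = FGE/DC/- → run F
t=20: L0/L1/L2 = FGE/DC/- → run F
t=21: L0/L1/L2 = GE/DCF/- → run G
t=22: L0/L1/L2 = GE/DCF/- → run G
t=23: L0/L1/L2 = GE/DCF/- → run G
t=24: L0/L1/L2 = GE/DCF/- → run G
t=25: L0/L1/L2 = E/DCFG/- → run E
t=26: L0/L1/L2 = E/DCFG/- → run E
t=27: L0/L1/L2 = E/DCFG/- → run E
t=28: L0/L1/L2 = E/DCFG/- → run E
t=29: L0/L1/L2 = -/DCFGE/- → run D
t=30: L0/L1/L2 = -/DCFGE/- → run D
t=31: L0/L1/L2 = -/DCFGE/- → run D
t=32: L0/L1/L2 = -/DCFGE/- → run D
t=33: L0/L1/L2 = -/CFGE/- → run C
t=34: L0/L1/L2 = -/CFGE/- → run C
t=35: L0/L1/L2 = -/CFGE/- → run C
t=36: L0/L1/L2 = -/FGE/- → run F
t=37: L0/L1/L2 = -/FGE/- → run F
t=38: L0/L1/L2 = -/FGE/- → run F
t=39: L0/L1/L2 = -/GE/- → run G
t=40: L0/L1/L2 = -/E/- → run E
t=41: L0/L1/L2 = -/E/- → run E
t=42: (idle)
t=43: (idle)
t=44: (idle)
t=45: (idle)
t=46: (idle)
t=47: (idle)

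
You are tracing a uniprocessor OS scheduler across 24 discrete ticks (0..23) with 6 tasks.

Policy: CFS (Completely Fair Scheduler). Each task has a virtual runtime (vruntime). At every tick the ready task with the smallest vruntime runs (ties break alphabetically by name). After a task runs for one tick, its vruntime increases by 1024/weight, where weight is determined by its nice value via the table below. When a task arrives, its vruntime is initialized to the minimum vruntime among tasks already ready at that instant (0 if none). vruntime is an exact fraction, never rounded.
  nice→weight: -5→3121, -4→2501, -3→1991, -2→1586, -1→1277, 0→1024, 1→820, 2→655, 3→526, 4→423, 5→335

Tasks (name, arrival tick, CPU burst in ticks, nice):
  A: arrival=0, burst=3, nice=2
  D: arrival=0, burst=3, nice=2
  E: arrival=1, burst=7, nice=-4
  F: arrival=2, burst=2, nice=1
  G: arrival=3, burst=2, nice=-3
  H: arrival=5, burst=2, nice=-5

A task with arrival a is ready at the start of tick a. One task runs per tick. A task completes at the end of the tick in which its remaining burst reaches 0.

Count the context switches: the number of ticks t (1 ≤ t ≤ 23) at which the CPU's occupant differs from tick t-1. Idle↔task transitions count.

t=0: vr[A=0 D=0] → run A
t=1: vr[A=1024/655 D=0 E=0] → run D
t=2: vr[A=1024/655 D=1024/655 E=0 F=0] → run E
t=3: vr[A=1024/655 D=1024/655 E=1024/2501 F=0 G=0] → run F
t=4: vr[A=1024/655 D=1024/655 E=1024/2501 F=256/205 G=0] → run G
t=5: vr[A=1024/655 D=1024/655 E=1024/2501 F=256/205 G=1024/1991 H=1024/2501] → run E
t=6: vr[A=1024/655 D=1024/655 E=2048/2501 F=256/205 G=1024/1991 H=1024/2501] → run H
t=7: vr[A=1024/655 D=1024/655 E=2048/2501 F=256/205 G=1024/1991 H=5756928/7805621] → run G
t=8: vr[A=1024/655 D=1024/655 E=2048/2501 F=256/205 H=5756928/7805621] → run H
t=9: vr[A=1024/655 D=1024/655 E=2048/2501 F=256/205] → run E
t=10: vr[A=1024/655 D=1024/655 E=3072/2501 F=256/205] → run E
t=11: vr[A=1024/655 D=1024/655 E=4096/2501 F=256/205] → run F
t=12: vr[A=1024/655 D=1024/655 E=4096/2501] → run A
t=13: vr[A=2048/655 D=1024/655 E=4096/2501] → run D
t=14: vr[A=2048/655 D=2048/655 E=4096/2501] → run E
t=15: vr[A=2048/655 D=2048/655 E=5120/2501] → run E
t=16: vr[A=2048/655 D=2048/655 E=6144/2501] → run E
t=17: vr[A=2048/655 D=2048/655] → run A
t=18: vr[D=2048/655] → run D
t=19: (idle)
t=20: (idle)
t=21: (idle)
t=22: (idle)
t=23: (idle)

context switches = 16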